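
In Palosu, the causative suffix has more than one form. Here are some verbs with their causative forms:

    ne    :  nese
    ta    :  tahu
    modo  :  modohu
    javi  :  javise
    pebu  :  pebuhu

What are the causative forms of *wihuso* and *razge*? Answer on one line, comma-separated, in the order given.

The alternation tracks the last vowel of the stem — -se when the last vowel of the stem is a front vowel (*ne*, *javi*); -hu when the last vowel of the stem is a back vowel (*ta*, *modo*, *pebu*).
The last vowel of *wihuso* is /o/, which is a back vowel, so the suffix is -hu, giving *wihusohu*.
*razge* — last vowel /e/ (a front vowel) → -se → *razgese*.

wihusohu, razgese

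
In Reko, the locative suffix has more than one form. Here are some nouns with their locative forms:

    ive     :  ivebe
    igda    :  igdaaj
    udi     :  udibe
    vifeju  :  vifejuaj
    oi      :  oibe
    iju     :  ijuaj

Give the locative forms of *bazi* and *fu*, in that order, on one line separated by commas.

The suffix is conditioned by the last vowel: -be when the last vowel of the stem is a front vowel (*ive*, *udi*, *oi*); -aj when the last vowel of the stem is a back vowel (*igda*, *vifeju*, *iju*).
*bazi* — last vowel /i/ (a front vowel) → -be → *bazibe*.
*fu* — last vowel /u/ (a back vowel) → -aj → *fuaj*.

bazibe, fuaj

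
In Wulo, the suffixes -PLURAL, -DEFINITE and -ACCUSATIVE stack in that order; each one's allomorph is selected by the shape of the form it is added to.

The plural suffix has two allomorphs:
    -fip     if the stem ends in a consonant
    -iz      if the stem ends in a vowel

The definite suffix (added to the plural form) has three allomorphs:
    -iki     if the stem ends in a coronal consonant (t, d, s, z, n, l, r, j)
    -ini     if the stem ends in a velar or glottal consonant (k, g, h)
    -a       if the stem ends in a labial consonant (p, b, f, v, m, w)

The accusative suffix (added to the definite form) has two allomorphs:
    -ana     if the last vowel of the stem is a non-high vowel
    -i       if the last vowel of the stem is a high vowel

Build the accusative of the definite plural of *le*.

leizikii

*le* — final sound /e/ (a vowel) → -iz → *leiz*.
Since the final consonant of the plural form *leiz* is /z/ (coronal), it takes -iki, giving *leiziki*.
The definite form *leiziki* — last vowel /i/ (a high vowel) → -i → *leizikii*.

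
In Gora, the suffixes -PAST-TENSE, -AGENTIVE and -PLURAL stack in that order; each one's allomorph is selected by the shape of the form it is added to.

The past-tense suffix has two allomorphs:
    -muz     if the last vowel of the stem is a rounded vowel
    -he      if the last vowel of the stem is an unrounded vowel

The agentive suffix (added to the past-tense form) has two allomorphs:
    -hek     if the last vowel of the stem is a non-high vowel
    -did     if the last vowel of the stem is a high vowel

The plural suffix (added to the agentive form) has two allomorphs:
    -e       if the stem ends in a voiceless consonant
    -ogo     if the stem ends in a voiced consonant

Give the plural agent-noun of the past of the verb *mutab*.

The last vowel of *mutab* is /a/, which is an unrounded vowel, so the past-tense suffix is -he, giving *mutabhe*.
The last vowel of the past-tense form *mutabhe* is /e/, which is a non-high vowel, so the agentive suffix is -hek, giving *mutabhehek*.
The final consonant of the agentive form *mutabhehek* is /k/, which is voiceless, so the plural suffix is -e, giving *mutabheheke*.

mutabheheke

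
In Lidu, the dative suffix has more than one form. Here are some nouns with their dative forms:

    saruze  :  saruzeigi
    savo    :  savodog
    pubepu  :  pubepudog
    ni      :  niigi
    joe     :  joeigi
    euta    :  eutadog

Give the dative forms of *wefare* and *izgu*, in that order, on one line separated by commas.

The alternation tracks the last vowel of the stem — -igi when the last vowel of the stem is a front vowel (*saruze*, *ni*, *joe*); -dog when the last vowel of the stem is a back vowel (*savo*, *pubepu*, *euta*).
The last vowel of *wefare* is /e/, which is a front vowel, so the suffix is -igi, giving *wefareigi*.
The last vowel of *izgu* is /u/, which is a back vowel, so the suffix is -dog, giving *izgudog*.

wefareigi, izgudog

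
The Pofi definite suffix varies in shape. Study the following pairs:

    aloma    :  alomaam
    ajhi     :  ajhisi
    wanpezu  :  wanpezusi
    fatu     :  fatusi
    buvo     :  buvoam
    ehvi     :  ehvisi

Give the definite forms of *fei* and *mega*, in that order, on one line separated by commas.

feisi, megaam

Looking at the last vowel of each stem: -si when the last vowel of the stem is a high vowel (*ajhi*, *wanpezu*, *fatu*, *ehvi*); -am when the last vowel of the stem is a non-high vowel (*aloma*, *buvo*).
*fei*: last vowel = /i/, a high vowel → -si → *feisi*.
The last vowel of *mega* is /a/, which is a non-high vowel, so the suffix is -am, giving *megaam*.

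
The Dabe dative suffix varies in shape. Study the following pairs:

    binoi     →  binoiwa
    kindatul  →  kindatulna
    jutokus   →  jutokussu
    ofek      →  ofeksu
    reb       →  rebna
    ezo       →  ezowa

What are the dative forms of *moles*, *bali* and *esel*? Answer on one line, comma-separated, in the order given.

molessu, baliwa, eselna

The pattern is voicing of the final sound: -su when the stem ends in a voiceless consonant (*jutokus*, *ofek*); -na when the stem ends in a voiced consonant (*kindatul*, *reb*); -wa when the stem ends in a vowel (*binoi*, *ezo*).
Since the final sound of *moles* is /s/ (a voiceless consonant), it takes -su, giving *molessu*.
*bali*: final sound = /i/, a vowel → -wa → *baliwa*.
*esel* — final sound /l/ (a voiced consonant) → -na → *eselna*.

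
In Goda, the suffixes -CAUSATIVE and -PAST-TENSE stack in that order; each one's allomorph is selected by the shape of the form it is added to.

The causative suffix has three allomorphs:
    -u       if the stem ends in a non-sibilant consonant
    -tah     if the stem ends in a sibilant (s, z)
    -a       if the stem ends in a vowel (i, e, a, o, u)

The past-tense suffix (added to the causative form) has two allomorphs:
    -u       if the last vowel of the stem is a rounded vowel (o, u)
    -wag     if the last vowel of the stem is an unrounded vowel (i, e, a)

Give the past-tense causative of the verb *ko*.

koawag

The final sound of *ko* is /o/, which is a vowel, so the causative suffix is -a, giving *koa*.
The causative form *koa* — last vowel /a/ (an unrounded vowel) → -wag → *koawag*.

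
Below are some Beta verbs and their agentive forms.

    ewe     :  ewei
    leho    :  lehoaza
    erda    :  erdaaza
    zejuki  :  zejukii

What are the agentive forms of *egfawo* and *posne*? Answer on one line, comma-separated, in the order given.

The alternation tracks the last vowel of the stem — -i when the last vowel of the stem is a front vowel (*ewe*, *zejuki*); -aza when the last vowel of the stem is a back vowel (*leho*, *erda*).
The last vowel of *egfawo* is /o/, which is a back vowel, so the suffix is -aza, giving *egfawoaza*.
Since the last vowel of *posne* is /e/ (a front vowel), it takes -i, giving *posnei*.

egfawoaza, posnei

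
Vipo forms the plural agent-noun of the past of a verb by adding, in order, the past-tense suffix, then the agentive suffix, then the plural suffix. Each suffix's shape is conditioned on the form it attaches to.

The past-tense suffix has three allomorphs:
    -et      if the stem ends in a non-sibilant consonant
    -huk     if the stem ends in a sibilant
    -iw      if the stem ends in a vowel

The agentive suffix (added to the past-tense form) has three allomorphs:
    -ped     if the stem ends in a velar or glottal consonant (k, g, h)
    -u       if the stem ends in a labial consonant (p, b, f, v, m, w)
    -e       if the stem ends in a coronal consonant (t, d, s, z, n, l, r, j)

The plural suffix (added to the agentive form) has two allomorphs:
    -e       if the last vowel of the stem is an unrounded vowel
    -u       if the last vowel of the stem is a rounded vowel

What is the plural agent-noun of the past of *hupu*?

Since the final sound of *hupu* is /u/ (a vowel), it takes -iw, giving *hupuiw*.
The past-tense form *hupuiw* — final consonant /w/ (labial) → -u → *hupuiwu*.
The last vowel of the agentive form *hupuiwu* is /u/, which is a rounded vowel, so the plural suffix is -u, giving *hupuiwuu*.

hupuiwuu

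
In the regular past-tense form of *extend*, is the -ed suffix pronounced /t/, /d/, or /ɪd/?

/ɪd/

The stem *extend* ends in /t/ or /d/.
The -ed suffix is realized as /ɪd/ after /t, d/; as /t/ after other voiceless consonants; and as /d/ after other voiced sounds.
So -ed on *extend* is pronounced /ɪd/.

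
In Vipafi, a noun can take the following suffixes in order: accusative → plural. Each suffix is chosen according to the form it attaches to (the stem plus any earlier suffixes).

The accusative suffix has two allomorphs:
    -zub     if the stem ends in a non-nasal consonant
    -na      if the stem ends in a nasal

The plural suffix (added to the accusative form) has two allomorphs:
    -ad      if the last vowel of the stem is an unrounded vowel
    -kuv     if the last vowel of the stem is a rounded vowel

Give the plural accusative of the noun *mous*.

mouszubkuv

Since the final consonant of *mous* is /s/ (non-nasal), it takes -zub, giving *mouszub*.
The accusative form *mouszub*: last vowel = /u/, a rounded vowel → -kuv → *mouszubkuv*.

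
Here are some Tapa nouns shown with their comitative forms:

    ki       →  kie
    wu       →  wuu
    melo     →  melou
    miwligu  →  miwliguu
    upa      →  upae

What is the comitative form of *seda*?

sedae

Looking at the last vowel of each stem: -u when the last vowel of the stem is a rounded vowel (*wu*, *melo*, *miwligu*); -e when the last vowel of the stem is an unrounded vowel (*ki*, *upa*).
*seda* — last vowel /a/ (an unrounded vowel) → -e → *sedae*.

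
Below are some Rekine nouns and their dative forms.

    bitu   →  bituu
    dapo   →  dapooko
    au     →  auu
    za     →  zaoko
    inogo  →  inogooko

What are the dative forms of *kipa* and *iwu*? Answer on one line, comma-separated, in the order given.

Looking at the last vowel of each stem: -u when the last vowel of the stem is a high vowel (*bitu*, *au*); -oko when the last vowel of the stem is a non-high vowel (*dapo*, *za*, *inogo*).
*kipa*: last vowel = /a/, a non-high vowel → -oko → *kipaoko*.
Since the last vowel of *iwu* is /u/ (a high vowel), it takes -u, giving *iwuu*.

kipaoko, iwuu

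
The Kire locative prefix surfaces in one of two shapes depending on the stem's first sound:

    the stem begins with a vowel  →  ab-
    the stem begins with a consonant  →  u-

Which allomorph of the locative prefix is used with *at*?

The first sound of *at* is /a/, which is a vowel, so the prefix is ab-.

ab-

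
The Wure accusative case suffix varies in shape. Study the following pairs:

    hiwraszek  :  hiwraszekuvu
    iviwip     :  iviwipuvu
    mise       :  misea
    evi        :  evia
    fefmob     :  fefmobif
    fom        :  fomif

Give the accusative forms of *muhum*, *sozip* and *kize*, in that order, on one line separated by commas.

muhumif, sozipuvu, kizea

The suffix is conditioned by the final sound: -uvu when the stem ends in a voiceless consonant (*hiwraszek*, *iviwip*); -if when the stem ends in a voiced consonant (*fefmob*, *fom*); -a when the stem ends in a vowel (*mise*, *evi*).
*muhum* — final sound /m/ (a voiced consonant) → -if → *muhumif*.
The final sound of *sozip* is /p/, which is a voiceless consonant, so the suffix is -uvu, giving *sozipuvu*.
Since the final sound of *kize* is /e/ (a vowel), it takes -a, giving *kizea*.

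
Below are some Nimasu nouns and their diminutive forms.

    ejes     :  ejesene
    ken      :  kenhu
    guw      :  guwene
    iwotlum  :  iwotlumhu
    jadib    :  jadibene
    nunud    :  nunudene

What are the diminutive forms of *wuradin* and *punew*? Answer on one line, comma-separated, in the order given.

wuradinhu, punewene

Looking at the final consonant of each stem: -hu when the stem ends in a nasal (*ken*, *iwotlum*); -ene when the stem ends in a non-nasal consonant (*ejes*, *guw*, *jadib*, *nunud*).
Since the final consonant of *wuradin* is /n/ (a nasal), it takes -hu, giving *wuradinhu*.
*punew*: final consonant = /w/, non-nasal → -ene → *punewene*.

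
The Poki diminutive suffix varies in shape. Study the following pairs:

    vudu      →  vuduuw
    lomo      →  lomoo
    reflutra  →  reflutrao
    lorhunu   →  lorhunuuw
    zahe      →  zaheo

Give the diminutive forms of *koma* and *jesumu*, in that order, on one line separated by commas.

komao, jesumuuw

Looking at the last vowel of each stem: -uw when the last vowel of the stem is a high vowel (*vudu*, *lorhunu*); -o when the last vowel of the stem is a non-high vowel (*lomo*, *reflutra*, *zahe*).
Since the last vowel of *koma* is /a/ (a non-high vowel), it takes -o, giving *komao*.
Since the last vowel of *jesumu* is /u/ (a high vowel), it takes -uw, giving *jesumuuw*.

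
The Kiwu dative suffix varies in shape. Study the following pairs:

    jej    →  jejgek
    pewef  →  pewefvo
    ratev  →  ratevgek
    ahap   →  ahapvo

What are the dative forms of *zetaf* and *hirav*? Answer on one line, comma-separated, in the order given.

The suffix is conditioned by the final consonant: -vo when the stem ends in a voiceless consonant (*pewef*, *ahap*); -gek when the stem ends in a voiced consonant (*jej*, *ratev*).
*zetaf* — final consonant /f/ (voiceless) → -vo → *zetafvo*.
*hirav* — final consonant /v/ (voiced) → -gek → *hiravgek*.

zetafvo, hiravgek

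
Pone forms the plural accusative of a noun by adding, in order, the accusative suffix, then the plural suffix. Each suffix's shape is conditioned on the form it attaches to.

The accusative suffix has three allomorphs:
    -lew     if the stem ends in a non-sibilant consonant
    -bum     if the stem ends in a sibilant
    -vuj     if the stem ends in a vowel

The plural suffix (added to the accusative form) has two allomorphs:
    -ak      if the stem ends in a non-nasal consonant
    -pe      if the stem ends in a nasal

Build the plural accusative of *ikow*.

*ikow*: final sound = /w/, a non-sibilant consonant → -lew → *ikowlew*.
The final consonant of the accusative form *ikowlew* is /w/, which is non-nasal, so the plural suffix is -ak, giving *ikowlewak*.

ikowlewak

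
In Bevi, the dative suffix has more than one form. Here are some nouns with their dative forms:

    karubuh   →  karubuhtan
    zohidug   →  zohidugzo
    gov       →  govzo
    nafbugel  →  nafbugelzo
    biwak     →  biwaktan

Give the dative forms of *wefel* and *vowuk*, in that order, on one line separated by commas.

The pattern is voicing of the final consonant: -tan when the stem ends in a voiceless consonant (*karubuh*, *biwak*); -zo when the stem ends in a voiced consonant (*zohidug*, *gov*, *nafbugel*).
*wefel*: final consonant = /l/, voiced → -zo → *wefelzo*.
*vowuk*: final consonant = /k/, voiceless → -tan → *vowuktan*.

wefelzo, vowuktan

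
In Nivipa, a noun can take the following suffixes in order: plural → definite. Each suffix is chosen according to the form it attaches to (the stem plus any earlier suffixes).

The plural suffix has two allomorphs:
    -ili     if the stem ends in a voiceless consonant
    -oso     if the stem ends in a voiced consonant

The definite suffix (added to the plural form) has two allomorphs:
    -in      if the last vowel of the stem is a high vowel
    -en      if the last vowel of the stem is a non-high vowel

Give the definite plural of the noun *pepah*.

pepahiliin

Since the final consonant of *pepah* is /h/ (voiceless), it takes -ili, giving *pepahili*.
The plural form *pepahili*: last vowel = /i/, a high vowel → -in → *pepahiliin*.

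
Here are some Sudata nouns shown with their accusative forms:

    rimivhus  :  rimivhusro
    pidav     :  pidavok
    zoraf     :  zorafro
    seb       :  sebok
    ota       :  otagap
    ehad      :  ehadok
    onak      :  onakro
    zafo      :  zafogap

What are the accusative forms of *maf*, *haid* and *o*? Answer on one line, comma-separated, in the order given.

The pattern is voicing of the final sound: -ro when the stem ends in a voiceless consonant (*rimivhus*, *zoraf*, *onak*); -ok when the stem ends in a voiced consonant (*pidav*, *seb*, *ehad*); -gap when the stem ends in a vowel (*ota*, *zafo*).
The final sound of *maf* is /f/, which is a voiceless consonant, so the suffix is -ro, giving *mafro*.
*haid* — final sound /d/ (a voiced consonant) → -ok → *haidok*.
Since the final sound of *o* is /o/ (a vowel), it takes -gap, giving *ogap*.

mafro, haidok, ogap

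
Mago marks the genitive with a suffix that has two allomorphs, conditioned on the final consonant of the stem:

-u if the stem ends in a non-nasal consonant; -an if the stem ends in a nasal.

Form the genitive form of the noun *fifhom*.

Since the final consonant of *fifhom* is /m/ (a nasal), it takes -an, giving *fifhoman*.

fifhoman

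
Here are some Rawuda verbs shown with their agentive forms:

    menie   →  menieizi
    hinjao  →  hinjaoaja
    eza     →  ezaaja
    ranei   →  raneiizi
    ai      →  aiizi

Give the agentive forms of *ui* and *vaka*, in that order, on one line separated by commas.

Looking at the last vowel of each stem: -izi when the last vowel of the stem is a front vowel (*menie*, *ranei*, *ai*); -aja when the last vowel of the stem is a back vowel (*hinjao*, *eza*).
*ui* — last vowel /i/ (a front vowel) → -izi → *uiizi*.
*vaka*: last vowel = /a/, a back vowel → -aja → *vakaaja*.

uiizi, vakaaja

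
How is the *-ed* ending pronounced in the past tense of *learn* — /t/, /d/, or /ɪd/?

/d/

The stem *learn* ends in a voiced sound other than /d/.
The -ed suffix is realized as /ɪd/ after /t, d/; as /t/ after other voiceless consonants; and as /d/ after other voiced sounds.
So -ed on *learn* is pronounced /d/.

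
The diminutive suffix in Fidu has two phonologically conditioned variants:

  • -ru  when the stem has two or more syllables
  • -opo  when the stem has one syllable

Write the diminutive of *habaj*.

habajru

*habaj* (2 syllables) → -ru → *habajru*.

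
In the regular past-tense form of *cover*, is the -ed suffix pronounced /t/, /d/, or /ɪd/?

/d/

The stem *cover* ends in a voiced sound other than /d/.
The -ed suffix is realized as /ɪd/ after /t, d/; as /t/ after other voiceless consonants; and as /d/ after other voiced sounds.
So -ed on *cover* is pronounced /d/.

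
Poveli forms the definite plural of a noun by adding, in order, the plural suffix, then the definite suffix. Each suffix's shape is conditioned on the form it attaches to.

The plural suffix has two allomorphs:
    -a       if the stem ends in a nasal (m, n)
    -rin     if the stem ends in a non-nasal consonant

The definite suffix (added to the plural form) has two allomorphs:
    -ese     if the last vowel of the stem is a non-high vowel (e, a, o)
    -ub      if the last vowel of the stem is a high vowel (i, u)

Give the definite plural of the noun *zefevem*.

*zefevem* — final consonant /m/ (a nasal) → -a → *zefevema*.
The plural form *zefevema*: last vowel = /a/, a non-high vowel → -ese → *zefevemaese*.

zefevemaese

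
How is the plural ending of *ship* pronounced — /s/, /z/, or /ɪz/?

The stem *ship* ends in a voiceless non-sibilant consonant.
The plural suffix surfaces as /ɪz/ after sibilants, /s/ after other voiceless consonants, and /z/ after other voiced sounds.
So the plural -s on *ship* is pronounced /s/.

/s/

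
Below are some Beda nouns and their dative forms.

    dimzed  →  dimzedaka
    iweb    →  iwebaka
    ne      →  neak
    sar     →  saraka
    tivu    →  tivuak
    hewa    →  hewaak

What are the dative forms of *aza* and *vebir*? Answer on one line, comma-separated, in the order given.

The alternation tracks the final sound of the stem — -aka when the stem ends in a consonant (*dimzed*, *iweb*, *sar*); -ak when the stem ends in a vowel (*ne*, *tivu*, *hewa*).
Since the final sound of *aza* is /a/ (a vowel), it takes -ak, giving *azaak*.
Since the final sound of *vebir* is /r/ (a consonant), it takes -aka, giving *vebiraka*.

azaak, vebiraka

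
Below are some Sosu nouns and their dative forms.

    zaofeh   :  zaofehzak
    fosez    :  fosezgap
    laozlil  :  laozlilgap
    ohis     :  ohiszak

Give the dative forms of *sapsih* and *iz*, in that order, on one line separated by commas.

The suffix is conditioned by the final consonant: -zak when the stem ends in a voiceless consonant (*zaofeh*, *ohis*); -gap when the stem ends in a voiced consonant (*fosez*, *laozlil*).
*sapsih*: final consonant = /h/, voiceless → -zak → *sapsihzak*.
Since the final consonant of *iz* is /z/ (voiced), it takes -gap, giving *izgap*.

sapsihzak, izgap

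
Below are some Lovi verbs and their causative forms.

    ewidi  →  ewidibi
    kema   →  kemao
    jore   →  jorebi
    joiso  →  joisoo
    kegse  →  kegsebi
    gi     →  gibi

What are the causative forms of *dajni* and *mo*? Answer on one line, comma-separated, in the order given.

dajnibi, moo

The suffix is conditioned by the last vowel: -bi when the last vowel of the stem is a front vowel (*ewidi*, *jore*, *kegse*, *gi*); -o when the last vowel of the stem is a back vowel (*kema*, *joiso*).
*dajni*: last vowel = /i/, a front vowel → -bi → *dajnibi*.
*mo*: last vowel = /o/, a back vowel → -o → *moo*.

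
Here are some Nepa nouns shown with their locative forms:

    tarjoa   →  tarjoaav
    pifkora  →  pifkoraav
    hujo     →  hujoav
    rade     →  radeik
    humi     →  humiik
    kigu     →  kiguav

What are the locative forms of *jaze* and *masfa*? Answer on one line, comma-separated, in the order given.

Looking at the last vowel of each stem: -ik when the last vowel of the stem is a front vowel (*rade*, *humi*); -av when the last vowel of the stem is a back vowel (*tarjoa*, *pifkora*, *hujo*, *kigu*).
Since the last vowel of *jaze* is /e/ (a front vowel), it takes -ik, giving *jazeik*.
Since the last vowel of *masfa* is /a/ (a back vowel), it takes -av, giving *masfaav*.

jazeik, masfaav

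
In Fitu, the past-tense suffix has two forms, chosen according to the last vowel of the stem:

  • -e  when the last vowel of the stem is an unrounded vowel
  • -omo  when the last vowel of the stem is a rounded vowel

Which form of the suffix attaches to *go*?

Since the last vowel of *go* is /o/ (a rounded vowel), it takes -omo.

-omo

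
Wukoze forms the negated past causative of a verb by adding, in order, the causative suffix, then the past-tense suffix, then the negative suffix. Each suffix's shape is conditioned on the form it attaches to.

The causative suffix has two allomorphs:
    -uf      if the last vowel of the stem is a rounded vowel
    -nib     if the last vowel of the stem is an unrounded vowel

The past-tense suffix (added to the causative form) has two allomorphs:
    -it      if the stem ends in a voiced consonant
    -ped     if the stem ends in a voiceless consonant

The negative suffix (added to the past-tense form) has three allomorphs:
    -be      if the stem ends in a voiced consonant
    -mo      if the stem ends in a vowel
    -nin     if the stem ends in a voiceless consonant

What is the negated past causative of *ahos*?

Since the last vowel of *ahos* is /o/ (a rounded vowel), it takes -uf, giving *ahosuf*.
The causative form *ahosuf* — final consonant /f/ (voiceless) → -ped → *ahosufped*.
The past-tense form *ahosufped* — final sound /d/ (a voiced consonant) → -be → *ahosufpedbe*.

ahosufpedbe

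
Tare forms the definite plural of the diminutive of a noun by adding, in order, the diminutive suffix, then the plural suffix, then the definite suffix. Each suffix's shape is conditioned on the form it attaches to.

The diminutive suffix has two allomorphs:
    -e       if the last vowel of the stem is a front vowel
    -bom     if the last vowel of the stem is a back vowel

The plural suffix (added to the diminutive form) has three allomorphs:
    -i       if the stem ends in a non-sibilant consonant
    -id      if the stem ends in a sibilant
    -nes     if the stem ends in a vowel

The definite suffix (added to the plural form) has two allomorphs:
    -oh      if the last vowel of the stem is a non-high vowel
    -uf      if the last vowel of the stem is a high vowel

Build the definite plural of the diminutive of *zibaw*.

zibawbomiuf

Since the last vowel of *zibaw* is /a/ (a back vowel), it takes -bom, giving *zibawbom*.
The final sound of the diminutive form *zibawbom* is /m/, which is a non-sibilant consonant, so the plural suffix is -i, giving *zibawbomi*.
The last vowel of the plural form *zibawbomi* is /i/, which is a high vowel, so the definite suffix is -uf, giving *zibawbomiuf*.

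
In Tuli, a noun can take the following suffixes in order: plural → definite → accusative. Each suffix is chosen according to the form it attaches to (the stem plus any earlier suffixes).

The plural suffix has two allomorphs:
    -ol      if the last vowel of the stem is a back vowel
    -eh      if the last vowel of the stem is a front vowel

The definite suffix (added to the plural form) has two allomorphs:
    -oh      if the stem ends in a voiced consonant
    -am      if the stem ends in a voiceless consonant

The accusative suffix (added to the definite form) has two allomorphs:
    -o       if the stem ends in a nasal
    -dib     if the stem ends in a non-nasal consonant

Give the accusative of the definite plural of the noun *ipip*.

ipipehamo

The last vowel of *ipip* is /i/, which is a front vowel, so the plural suffix is -eh, giving *ipipeh*.
The plural form *ipipeh*: final consonant = /h/, voiceless → -am → *ipipeham*.
The definite form *ipipeham*: final consonant = /m/, a nasal → -o → *ipipehamo*.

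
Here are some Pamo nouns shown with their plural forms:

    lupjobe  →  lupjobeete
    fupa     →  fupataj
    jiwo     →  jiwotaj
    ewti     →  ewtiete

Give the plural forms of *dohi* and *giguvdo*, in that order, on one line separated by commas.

The suffix is conditioned by the last vowel: -ete when the last vowel of the stem is a front vowel (*lupjobe*, *ewti*); -taj when the last vowel of the stem is a back vowel (*fupa*, *jiwo*).
*dohi*: last vowel = /i/, a front vowel → -ete → *dohiete*.
Since the last vowel of *giguvdo* is /o/ (a back vowel), it takes -taj, giving *giguvdotaj*.

dohiete, giguvdotaj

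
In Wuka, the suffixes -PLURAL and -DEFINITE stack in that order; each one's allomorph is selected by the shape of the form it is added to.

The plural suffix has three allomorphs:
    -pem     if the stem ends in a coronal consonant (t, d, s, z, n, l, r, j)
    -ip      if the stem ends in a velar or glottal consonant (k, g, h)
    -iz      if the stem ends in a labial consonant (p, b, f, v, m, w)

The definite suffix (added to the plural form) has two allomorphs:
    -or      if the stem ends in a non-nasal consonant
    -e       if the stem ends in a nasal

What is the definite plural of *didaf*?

didafizor

Since the final consonant of *didaf* is /f/ (labial), it takes -iz, giving *didafiz*.
The final consonant of the plural form *didafiz* is /z/, which is non-nasal, so the definite suffix is -or, giving *didafizor*.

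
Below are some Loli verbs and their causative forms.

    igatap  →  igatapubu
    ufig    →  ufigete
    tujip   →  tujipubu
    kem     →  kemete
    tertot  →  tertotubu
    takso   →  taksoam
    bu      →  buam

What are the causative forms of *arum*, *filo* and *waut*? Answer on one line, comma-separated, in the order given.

arumete, filoam, wautubu

The alternation tracks the final sound of the stem — -ubu when the stem ends in a voiceless consonant (*igatap*, *tujip*, *tertot*); -ete when the stem ends in a voiced consonant (*ufig*, *kem*); -am when the stem ends in a vowel (*takso*, *bu*).
*arum* — final sound /m/ (a voiced consonant) → -ete → *arumete*.
*filo*: final sound = /o/, a vowel → -am → *filoam*.
The final sound of *waut* is /t/, which is a voiceless consonant, so the suffix is -ubu, giving *wautubu*.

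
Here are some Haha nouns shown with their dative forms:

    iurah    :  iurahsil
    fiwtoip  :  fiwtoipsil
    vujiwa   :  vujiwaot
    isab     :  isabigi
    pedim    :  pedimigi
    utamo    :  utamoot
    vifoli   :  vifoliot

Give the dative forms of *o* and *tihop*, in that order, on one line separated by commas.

The alternation tracks the final sound of the stem — -sil when the stem ends in a voiceless consonant (*iurah*, *fiwtoip*); -igi when the stem ends in a voiced consonant (*isab*, *pedim*); -ot when the stem ends in a vowel (*vujiwa*, *utamo*, *vifoli*).
The final sound of *o* is /o/, which is a vowel, so the suffix is -ot, giving *oot*.
The final sound of *tihop* is /p/, which is a voiceless consonant, so the suffix is -sil, giving *tihopsil*.

oot, tihopsil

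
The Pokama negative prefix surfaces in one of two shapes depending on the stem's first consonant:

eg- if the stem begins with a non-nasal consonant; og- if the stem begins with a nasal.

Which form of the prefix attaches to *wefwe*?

eg-

Since the first consonant of *wefwe* is /w/ (non-nasal), it takes eg-.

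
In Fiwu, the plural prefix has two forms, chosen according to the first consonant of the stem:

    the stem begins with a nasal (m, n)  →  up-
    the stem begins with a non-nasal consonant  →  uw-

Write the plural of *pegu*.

*pegu*: first consonant = /p/, non-nasal → uw- → *uwpegu*.

uwpegu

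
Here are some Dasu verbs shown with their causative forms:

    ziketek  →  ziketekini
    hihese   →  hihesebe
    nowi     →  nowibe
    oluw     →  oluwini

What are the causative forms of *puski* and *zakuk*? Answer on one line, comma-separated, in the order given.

The alternation tracks the final sound of the stem — -ini when the stem ends in a consonant (*ziketek*, *oluw*); -be when the stem ends in a vowel (*hihese*, *nowi*).
*puski*: final sound = /i/, a vowel → -be → *puskibe*.
Since the final sound of *zakuk* is /k/ (a consonant), it takes -ini, giving *zakukini*.

puskibe, zakukini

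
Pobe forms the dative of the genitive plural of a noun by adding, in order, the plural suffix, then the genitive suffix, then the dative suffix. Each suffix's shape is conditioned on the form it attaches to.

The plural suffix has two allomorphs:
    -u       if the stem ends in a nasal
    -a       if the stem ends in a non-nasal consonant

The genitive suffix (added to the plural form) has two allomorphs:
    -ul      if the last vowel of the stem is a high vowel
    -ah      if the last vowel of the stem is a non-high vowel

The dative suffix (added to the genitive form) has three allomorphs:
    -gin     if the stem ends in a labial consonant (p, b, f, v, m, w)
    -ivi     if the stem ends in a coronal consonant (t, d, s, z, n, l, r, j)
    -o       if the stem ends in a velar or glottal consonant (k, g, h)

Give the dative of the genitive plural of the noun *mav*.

mavaaho

*mav*: final consonant = /v/, non-nasal → -a → *mava*.
The plural form *mava*: last vowel = /a/, a non-high vowel → -ah → *mavaah*.
The genitive form *mavaah*: final consonant = /h/, velar/glottal → -o → *mavaaho*.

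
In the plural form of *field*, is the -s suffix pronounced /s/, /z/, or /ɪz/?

/z/

The stem *field* ends in a voiced non-sibilant sound.
The plural suffix surfaces as /ɪz/ after sibilants, /s/ after other voiceless consonants, and /z/ after other voiced sounds.
So the plural -s on *field* is pronounced /z/.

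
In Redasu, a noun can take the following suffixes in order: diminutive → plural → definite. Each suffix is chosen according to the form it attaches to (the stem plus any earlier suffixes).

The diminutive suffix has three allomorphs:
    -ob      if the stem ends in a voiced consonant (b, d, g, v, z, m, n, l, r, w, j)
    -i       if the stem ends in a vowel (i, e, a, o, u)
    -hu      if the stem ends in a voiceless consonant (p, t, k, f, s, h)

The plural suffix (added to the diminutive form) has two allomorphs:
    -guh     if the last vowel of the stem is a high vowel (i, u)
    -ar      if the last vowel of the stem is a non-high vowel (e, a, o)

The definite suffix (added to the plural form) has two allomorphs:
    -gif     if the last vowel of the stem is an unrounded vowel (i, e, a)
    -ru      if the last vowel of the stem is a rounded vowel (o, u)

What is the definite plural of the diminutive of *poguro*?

The final sound of *poguro* is /o/, which is a vowel, so the diminutive suffix is -i, giving *poguroi*.
The diminutive form *poguroi* — last vowel /i/ (a high vowel) → -guh → *poguroiguh*.
Since the last vowel of the plural form *poguroiguh* is /u/ (a rounded vowel), it takes -ru, giving *poguroiguhru*.

poguroiguhru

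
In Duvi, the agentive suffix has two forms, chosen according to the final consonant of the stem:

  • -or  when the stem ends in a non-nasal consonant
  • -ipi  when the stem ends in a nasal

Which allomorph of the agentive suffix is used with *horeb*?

-or

*horeb* — final consonant /b/ (non-nasal) → -or.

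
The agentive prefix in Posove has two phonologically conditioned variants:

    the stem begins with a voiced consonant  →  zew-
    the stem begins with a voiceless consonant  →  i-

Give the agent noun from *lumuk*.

zewlumuk

The first consonant of *lumuk* is /l/, which is voiced, so the prefix is zew-, giving *zewlumuk*.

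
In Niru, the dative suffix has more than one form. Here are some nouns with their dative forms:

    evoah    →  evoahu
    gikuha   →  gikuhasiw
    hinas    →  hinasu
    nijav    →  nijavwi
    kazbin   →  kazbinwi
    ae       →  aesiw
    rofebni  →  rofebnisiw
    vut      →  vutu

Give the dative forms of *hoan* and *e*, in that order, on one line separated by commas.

Looking at the final sound of each stem: -u when the stem ends in a voiceless consonant (*evoah*, *hinas*, *vut*); -wi when the stem ends in a voiced consonant (*nijav*, *kazbin*); -siw when the stem ends in a vowel (*gikuha*, *ae*, *rofebni*).
*hoan*: final sound = /n/, a voiced consonant → -wi → *hoanwi*.
*e* — final sound /e/ (a vowel) → -siw → *esiw*.

hoanwi, esiw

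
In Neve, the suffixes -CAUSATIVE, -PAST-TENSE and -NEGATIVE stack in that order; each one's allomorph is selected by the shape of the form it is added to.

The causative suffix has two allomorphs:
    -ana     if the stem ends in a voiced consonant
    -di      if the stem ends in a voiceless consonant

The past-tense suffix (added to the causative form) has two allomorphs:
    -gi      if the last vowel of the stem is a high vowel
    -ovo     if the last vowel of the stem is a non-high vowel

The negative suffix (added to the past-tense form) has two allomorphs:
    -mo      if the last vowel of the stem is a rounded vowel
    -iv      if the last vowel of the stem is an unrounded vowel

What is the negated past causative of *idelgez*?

idelgezanaovomo

The final consonant of *idelgez* is /z/, which is voiced, so the causative suffix is -ana, giving *idelgezana*.
The causative form *idelgezana*: last vowel = /a/, a non-high vowel → -ovo → *idelgezanaovo*.
Since the last vowel of the past-tense form *idelgezanaovo* is /o/ (a rounded vowel), it takes -mo, giving *idelgezanaovomo*.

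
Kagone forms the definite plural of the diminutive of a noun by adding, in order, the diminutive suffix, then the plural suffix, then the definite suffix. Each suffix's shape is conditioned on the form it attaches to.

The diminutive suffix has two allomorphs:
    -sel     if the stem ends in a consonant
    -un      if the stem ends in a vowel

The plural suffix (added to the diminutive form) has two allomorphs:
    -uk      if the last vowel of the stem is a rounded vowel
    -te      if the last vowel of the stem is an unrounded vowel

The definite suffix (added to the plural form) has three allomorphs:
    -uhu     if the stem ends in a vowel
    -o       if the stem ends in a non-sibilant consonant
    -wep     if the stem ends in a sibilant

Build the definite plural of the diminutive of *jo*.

jounuko

*jo*: final sound = /o/, a vowel → -un → *joun*.
The diminutive form *joun* — last vowel /u/ (a rounded vowel) → -uk → *jounuk*.
The final sound of the plural form *jounuk* is /k/, which is a non-sibilant consonant, so the definite suffix is -o, giving *jounuko*.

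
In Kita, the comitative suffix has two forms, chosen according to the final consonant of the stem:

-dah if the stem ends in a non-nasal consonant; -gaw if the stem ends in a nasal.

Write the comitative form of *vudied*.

Since the final consonant of *vudied* is /d/ (non-nasal), it takes -dah, giving *vudieddah*.

vudieddah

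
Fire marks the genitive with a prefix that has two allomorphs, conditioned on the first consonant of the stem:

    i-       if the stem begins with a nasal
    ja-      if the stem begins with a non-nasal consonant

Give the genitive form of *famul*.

Since the first consonant of *famul* is /f/ (non-nasal), it takes ja-, giving *jafamul*.

jafamul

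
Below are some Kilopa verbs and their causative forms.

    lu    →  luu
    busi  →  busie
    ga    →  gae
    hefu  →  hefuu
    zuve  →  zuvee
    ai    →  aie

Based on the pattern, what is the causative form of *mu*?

Looking at the last vowel of each stem: -u when the last vowel of the stem is a rounded vowel (*lu*, *hefu*); -e when the last vowel of the stem is an unrounded vowel (*busi*, *ga*, *zuve*, *ai*).
*mu* — last vowel /u/ (a rounded vowel) → -u → *muu*.

muu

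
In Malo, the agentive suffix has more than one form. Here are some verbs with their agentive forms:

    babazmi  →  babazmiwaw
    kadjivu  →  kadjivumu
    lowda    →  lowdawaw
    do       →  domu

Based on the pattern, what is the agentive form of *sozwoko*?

Looking at the last vowel of each stem: -mu when the last vowel of the stem is a rounded vowel (*kadjivu*, *do*); -waw when the last vowel of the stem is an unrounded vowel (*babazmi*, *lowda*).
*sozwoko* — last vowel /o/ (a rounded vowel) → -mu → *sozwokomu*.

sozwokomu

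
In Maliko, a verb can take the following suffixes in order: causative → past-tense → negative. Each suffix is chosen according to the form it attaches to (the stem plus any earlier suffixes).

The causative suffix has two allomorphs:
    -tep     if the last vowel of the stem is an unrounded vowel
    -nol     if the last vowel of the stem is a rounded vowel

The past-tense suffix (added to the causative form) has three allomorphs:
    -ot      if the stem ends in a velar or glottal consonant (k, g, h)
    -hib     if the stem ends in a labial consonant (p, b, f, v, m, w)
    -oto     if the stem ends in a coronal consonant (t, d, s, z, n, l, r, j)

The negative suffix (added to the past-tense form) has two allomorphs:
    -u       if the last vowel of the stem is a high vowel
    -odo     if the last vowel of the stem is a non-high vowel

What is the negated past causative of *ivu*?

ivunolotoodo

*ivu*: last vowel = /u/, a rounded vowel → -nol → *ivunol*.
The final consonant of the causative form *ivunol* is /l/, which is coronal, so the past-tense suffix is -oto, giving *ivunoloto*.
Since the last vowel of the past-tense form *ivunoloto* is /o/ (a non-high vowel), it takes -odo, giving *ivunolotoodo*.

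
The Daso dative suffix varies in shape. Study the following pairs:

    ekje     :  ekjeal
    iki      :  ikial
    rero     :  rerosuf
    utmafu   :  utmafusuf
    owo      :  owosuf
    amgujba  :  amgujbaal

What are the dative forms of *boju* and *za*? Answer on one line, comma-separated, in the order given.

The alternation tracks the last vowel of the stem — -suf when the last vowel of the stem is a rounded vowel (*rero*, *utmafu*, *owo*); -al when the last vowel of the stem is an unrounded vowel (*ekje*, *iki*, *amgujba*).
*boju*: last vowel = /u/, a rounded vowel → -suf → *bojusuf*.
*za*: last vowel = /a/, an unrounded vowel → -al → *zaal*.

bojusuf, zaal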